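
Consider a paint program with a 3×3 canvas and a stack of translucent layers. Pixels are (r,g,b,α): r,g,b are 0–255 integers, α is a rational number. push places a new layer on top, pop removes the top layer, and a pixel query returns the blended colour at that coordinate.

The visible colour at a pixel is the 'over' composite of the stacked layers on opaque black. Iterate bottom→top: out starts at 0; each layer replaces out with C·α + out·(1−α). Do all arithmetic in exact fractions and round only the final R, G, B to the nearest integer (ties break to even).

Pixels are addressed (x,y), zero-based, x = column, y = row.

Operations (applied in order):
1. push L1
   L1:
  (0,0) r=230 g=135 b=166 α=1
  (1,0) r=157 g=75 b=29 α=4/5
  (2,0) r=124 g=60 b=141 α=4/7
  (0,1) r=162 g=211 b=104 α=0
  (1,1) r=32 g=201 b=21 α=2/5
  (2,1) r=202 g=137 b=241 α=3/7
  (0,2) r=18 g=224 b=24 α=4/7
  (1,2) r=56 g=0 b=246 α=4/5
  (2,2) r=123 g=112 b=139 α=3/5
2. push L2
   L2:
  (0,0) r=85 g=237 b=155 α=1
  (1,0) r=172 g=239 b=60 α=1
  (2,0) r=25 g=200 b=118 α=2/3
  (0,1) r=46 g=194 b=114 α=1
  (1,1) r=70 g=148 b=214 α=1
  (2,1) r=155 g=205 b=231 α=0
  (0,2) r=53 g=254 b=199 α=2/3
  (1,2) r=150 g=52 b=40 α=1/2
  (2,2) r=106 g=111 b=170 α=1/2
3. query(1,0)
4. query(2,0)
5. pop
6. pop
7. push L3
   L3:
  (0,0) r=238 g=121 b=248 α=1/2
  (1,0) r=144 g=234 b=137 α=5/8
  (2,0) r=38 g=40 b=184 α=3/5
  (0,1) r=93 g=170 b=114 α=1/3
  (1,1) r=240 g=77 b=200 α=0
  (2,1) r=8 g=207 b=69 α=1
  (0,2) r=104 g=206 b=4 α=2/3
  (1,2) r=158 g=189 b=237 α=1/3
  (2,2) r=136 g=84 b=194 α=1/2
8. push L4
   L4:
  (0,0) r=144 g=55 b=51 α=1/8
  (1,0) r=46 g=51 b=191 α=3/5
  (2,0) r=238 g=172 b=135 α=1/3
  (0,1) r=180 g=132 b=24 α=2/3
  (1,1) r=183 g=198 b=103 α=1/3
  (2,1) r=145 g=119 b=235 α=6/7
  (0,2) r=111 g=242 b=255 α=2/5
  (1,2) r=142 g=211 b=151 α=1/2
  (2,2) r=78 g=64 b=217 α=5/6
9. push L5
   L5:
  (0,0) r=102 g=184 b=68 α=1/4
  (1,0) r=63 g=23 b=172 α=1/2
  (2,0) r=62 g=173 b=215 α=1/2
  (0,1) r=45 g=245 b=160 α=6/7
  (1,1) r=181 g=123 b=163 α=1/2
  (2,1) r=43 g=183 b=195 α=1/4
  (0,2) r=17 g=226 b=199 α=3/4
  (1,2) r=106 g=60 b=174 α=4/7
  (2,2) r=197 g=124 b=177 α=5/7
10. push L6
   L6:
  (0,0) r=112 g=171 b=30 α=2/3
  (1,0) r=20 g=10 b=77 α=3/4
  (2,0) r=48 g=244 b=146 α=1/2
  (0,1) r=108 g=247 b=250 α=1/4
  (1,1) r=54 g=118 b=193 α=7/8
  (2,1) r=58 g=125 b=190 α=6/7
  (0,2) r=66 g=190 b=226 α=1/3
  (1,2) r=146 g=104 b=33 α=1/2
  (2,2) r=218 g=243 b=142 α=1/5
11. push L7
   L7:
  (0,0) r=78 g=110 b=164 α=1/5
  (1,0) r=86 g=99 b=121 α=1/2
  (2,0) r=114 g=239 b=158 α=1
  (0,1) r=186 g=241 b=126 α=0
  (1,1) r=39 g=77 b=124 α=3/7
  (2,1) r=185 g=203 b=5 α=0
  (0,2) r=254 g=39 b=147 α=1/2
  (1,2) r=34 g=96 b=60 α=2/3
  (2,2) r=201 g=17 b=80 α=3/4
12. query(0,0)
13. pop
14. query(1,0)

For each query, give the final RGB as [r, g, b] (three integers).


(1,0) stack=L1,L2; from [0,0,0]:
after L1 α=4/5: [628/5, 60, 116/5]
after L2 α=1: [172, 239, 60]
rounded: [172, 239, 60]

(2,0) stack=L1,L2; from [0,0,0]:
L1 α=4/7: [496/7, 240/7, 564/7]
L2 α=2/3: [282/7, 3040/21, 2216/21]
= [40, 145, 106]

at x=0,y=0 over L3,L4,L5,L6,L7:
after L3 α=1/2: [119, 121/2, 124]
after L4 α=1/8: [977/8, 957/16, 919/8]
after L5 α=1/4: [3747/32, 5815/64, 3301/32]
after L6 α=2/3: [10915/96, 27703/192, 5221/96]
after L7 α=1/5: [12787/120, 32983/240, 9157/120]
rounded: [107, 137, 76]

query (1,0) [L3,L4,L5,L6] — begin 0,0,0
+L3 (α=5/8) → [90, 585/4, 685/8]
+L4 (α=3/5) → [318/5, 891/10, 2977/20]
+L5 (α=1/2) → [633/10, 1121/20, 6417/40]
+L6 (α=3/4) → [1233/40, 1721/80, 15657/160]
rounded: [31, 22, 98]


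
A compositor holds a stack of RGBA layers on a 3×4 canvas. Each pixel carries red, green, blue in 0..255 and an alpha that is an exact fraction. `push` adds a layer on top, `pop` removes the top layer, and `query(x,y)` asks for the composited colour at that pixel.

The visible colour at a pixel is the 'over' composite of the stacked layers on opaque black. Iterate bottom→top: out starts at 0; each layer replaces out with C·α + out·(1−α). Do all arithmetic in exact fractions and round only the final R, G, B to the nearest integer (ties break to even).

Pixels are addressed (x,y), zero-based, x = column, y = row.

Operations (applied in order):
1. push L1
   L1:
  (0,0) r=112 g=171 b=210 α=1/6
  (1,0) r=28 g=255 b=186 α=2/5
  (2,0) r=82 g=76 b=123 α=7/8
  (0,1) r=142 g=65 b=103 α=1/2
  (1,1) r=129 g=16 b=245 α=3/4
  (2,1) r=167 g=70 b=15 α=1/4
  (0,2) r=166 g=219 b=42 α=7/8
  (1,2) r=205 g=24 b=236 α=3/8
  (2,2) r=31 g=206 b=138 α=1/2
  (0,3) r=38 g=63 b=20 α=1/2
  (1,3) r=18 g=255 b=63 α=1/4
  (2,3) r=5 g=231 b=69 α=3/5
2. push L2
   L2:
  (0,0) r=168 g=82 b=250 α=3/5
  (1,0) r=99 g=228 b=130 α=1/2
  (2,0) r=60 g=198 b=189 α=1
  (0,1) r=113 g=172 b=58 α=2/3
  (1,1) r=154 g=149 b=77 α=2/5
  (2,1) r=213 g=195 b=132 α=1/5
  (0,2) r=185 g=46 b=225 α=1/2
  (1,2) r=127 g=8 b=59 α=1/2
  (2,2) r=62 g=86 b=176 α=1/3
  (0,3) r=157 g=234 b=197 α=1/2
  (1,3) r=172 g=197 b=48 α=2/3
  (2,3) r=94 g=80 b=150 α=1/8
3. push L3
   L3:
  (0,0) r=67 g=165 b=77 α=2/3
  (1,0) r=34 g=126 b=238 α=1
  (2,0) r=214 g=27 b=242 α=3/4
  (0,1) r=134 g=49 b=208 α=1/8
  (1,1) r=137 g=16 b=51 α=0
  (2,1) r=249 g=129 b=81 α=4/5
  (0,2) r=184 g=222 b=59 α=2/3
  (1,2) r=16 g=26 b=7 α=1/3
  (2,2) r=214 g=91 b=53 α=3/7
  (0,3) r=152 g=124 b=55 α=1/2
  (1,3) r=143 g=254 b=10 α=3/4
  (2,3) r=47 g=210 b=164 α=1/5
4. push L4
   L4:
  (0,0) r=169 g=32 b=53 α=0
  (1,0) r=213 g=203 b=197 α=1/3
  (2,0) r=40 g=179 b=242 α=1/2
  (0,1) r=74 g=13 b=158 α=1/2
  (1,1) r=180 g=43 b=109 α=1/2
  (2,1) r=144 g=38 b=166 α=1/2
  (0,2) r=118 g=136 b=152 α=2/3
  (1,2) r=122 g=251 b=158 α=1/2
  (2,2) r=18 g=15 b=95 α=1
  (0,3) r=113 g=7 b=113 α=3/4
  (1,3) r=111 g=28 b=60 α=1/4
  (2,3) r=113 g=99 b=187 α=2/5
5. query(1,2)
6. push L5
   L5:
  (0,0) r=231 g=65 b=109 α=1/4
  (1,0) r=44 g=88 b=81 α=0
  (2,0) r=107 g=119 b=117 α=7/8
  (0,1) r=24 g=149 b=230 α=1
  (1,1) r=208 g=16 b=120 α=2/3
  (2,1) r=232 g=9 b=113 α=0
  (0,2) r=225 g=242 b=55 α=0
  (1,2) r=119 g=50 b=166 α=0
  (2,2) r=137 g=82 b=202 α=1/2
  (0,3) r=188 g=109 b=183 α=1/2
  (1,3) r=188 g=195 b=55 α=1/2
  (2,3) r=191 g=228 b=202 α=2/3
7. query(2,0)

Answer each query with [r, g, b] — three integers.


at x=1,y=2 over L1,L2,L3,L4:
+L1 (α=3/8) → [615/8, 9, 177/2]
+L2 (α=1/2) → [1631/16, 17/2, 295/4]
+L3 (α=1/3) → [1759/24, 43/3, 103/2]
+L4 (α=1/2) → [4687/48, 398/3, 419/4]
= [98, 133, 105]

query (2,0) [L1,L2,L3,L4,L5] — begin 0,0,0
after L1 α=7/8: [287/4, 133/2, 861/8]
after L2 α=1: [60, 198, 189]
after L3 α=3/4: [351/2, 279/4, 915/4]
after L4 α=1/2: [431/4, 995/8, 1883/8]
after L5 α=7/8: [3427/32, 7659/64, 8435/64]
rounded: [107, 120, 132]


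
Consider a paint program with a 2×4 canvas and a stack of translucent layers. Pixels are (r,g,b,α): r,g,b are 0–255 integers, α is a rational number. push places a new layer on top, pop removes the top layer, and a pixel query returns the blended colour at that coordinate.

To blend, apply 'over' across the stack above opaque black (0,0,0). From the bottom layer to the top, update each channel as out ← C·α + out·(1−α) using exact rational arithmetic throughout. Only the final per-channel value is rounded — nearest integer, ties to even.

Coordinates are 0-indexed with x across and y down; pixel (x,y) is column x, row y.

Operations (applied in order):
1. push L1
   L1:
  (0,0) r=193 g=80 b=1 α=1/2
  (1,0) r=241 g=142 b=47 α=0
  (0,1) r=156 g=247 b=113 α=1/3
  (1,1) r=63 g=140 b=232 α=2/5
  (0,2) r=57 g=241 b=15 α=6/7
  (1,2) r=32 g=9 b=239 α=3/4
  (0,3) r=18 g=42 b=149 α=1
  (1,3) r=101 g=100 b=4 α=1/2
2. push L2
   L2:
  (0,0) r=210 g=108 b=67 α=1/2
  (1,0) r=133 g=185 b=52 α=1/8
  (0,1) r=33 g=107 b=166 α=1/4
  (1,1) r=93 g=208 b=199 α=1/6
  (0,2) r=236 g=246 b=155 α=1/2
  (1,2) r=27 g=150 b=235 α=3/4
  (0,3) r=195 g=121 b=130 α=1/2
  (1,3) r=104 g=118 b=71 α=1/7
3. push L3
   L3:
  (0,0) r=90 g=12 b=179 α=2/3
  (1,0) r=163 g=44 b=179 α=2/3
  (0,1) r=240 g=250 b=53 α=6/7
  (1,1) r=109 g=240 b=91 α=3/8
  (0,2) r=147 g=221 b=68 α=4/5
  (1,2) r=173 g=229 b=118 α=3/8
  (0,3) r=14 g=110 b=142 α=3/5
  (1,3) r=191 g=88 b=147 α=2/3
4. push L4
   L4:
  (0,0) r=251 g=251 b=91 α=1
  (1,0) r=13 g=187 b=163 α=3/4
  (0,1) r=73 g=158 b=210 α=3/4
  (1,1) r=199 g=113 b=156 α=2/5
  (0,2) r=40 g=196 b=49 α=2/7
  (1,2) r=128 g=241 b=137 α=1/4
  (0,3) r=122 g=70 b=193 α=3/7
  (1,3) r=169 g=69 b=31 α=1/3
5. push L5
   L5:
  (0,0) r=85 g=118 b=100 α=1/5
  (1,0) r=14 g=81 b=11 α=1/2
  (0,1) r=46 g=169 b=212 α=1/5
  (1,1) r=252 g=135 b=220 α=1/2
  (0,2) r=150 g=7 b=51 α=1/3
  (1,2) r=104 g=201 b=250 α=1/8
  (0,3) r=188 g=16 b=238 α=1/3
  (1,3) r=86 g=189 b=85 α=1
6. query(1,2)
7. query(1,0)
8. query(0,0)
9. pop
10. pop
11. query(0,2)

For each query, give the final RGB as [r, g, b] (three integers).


(1,2) stack=L1,L2,L3,L4,L5; from [0,0,0]:
after L1 α=3/4: [24, 27/4, 717/4]
after L2 α=3/4: [105/4, 1827/16, 3537/16]
after L3 α=3/8: [2601/32, 20127/128, 23349/128]
after L4 α=1/4: [11899/128, 91229/512, 87583/512]
after L5 α=1/8: [96605/1024, 741515/4096, 741081/4096]
→ [94, 181, 181]

query (1,0) [L1,L2,L3,L4,L5] — begin 0,0,0
+L1 (α=0) → [0, 0, 0]
+L2 (α=1/8) → [133/8, 185/8, 13/2]
+L3 (α=2/3) → [2741/24, 889/24, 243/2]
+L4 (α=3/4) → [3677/96, 14353/96, 1221/8]
+L5 (α=1/2) → [5021/192, 22129/192, 1309/16]
= [26, 115, 82]

(0,0) stack=L1,L2,L3,L4,L5; from [0,0,0]:
L1 α=1/2: [193/2, 40, 1/2]
L2 α=1/2: [613/4, 74, 135/4]
L3 α=2/3: [1333/12, 98/3, 1567/12]
L4 α=1: [251, 251, 91]
L5 α=1/5: [1089/5, 1122/5, 464/5]
= [218, 224, 93]

at x=0,y=2 over L1,L2,L3:
L1 α=6/7: [342/7, 1446/7, 90/7]
L2 α=1/2: [997/7, 1584/7, 1175/14]
L3 α=4/5: [5113/35, 7772/35, 4983/70]
= [146, 222, 71]


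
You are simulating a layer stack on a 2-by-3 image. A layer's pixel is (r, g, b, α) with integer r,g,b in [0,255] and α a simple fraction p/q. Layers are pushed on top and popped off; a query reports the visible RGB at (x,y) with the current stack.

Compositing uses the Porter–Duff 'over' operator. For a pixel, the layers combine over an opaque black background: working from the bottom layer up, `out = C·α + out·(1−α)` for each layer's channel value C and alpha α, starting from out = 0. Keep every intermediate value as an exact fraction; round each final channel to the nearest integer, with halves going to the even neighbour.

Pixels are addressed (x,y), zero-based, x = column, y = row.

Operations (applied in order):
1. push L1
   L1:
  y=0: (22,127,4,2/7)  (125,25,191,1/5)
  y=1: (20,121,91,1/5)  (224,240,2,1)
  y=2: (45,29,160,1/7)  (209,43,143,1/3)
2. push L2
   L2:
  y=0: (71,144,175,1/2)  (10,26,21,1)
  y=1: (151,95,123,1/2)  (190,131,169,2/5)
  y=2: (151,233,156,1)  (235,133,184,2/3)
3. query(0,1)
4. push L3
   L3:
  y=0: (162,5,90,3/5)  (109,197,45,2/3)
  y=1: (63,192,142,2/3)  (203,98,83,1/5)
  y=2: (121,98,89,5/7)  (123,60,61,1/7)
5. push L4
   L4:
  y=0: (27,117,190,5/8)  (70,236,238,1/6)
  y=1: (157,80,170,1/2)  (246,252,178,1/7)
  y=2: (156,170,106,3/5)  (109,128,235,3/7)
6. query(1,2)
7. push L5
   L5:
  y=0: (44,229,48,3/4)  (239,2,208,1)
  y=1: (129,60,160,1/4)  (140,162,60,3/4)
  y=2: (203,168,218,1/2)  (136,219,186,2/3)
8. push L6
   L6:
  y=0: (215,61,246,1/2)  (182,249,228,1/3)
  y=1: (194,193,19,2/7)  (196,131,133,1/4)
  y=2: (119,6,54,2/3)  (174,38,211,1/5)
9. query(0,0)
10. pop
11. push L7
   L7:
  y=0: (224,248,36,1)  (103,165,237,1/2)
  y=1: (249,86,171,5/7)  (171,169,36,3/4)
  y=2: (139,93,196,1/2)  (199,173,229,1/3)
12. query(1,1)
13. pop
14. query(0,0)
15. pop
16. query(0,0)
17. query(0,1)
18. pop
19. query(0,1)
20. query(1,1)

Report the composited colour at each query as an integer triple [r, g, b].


(0,1) stack=L1,L2; from [0,0,0]:
after L1 α=1/5: [4, 121/5, 91/5]
after L2 α=1/2: [155/2, 298/5, 353/5]
→ [78, 60, 71]

(1,2) stack=L1,L2,L3,L4; from [0,0,0]:
L1 α=1/3: [209/3, 43/3, 143/3]
L2 α=2/3: [1619/9, 841/9, 1247/9]
L3 α=1/7: [3607/21, 266/3, 2677/21]
L4 α=3/7: [21295/147, 2216/21, 25513/147]
= [145, 106, 174]

at x=0,y=0 over L1,L2,L3,L4,L5,L6:
L1 α=2/7: [44/7, 254/7, 8/7]
L2 α=1/2: [541/14, 631/7, 1233/14]
L3 α=3/5: [3943/35, 1367/35, 3123/35]
L4 α=5/8: [8277/140, 3072/35, 42619/280]
L5 α=3/4: [26757/560, 27117/140, 82939/1120]
L6 α=1/2: [147157/1120, 35657/280, 358459/2240]
rounded: [131, 127, 160]

query (1,1) [L1,L2,L3,L4,L5,L7] — begin 0,0,0
after L1 α=1: [224, 240, 2]
after L2 α=2/5: [1052/5, 982/5, 344/5]
after L3 α=1/5: [5223/25, 4418/25, 1791/25]
after L4 α=1/7: [37488/175, 32808/175, 15196/175]
after L5 α=3/4: [27747/175, 58929/350, 11674/175]
after L7 α=3/4: [58761/350, 236379/1400, 15287/350]
= [168, 169, 44]

at x=0,y=0 over L1,L2,L3,L4,L5:
L1 α=2/7: [44/7, 254/7, 8/7]
L2 α=1/2: [541/14, 631/7, 1233/14]
L3 α=3/5: [3943/35, 1367/35, 3123/35]
L4 α=5/8: [8277/140, 3072/35, 42619/280]
L5 α=3/4: [26757/560, 27117/140, 82939/1120]
rounded: [48, 194, 74]

(0,0) stack=L1,L2,L3,L4; from [0,0,0]:
L1 α=2/7: [44/7, 254/7, 8/7]
L2 α=1/2: [541/14, 631/7, 1233/14]
L3 α=3/5: [3943/35, 1367/35, 3123/35]
L4 α=5/8: [8277/140, 3072/35, 42619/280]
= [59, 88, 152]

at x=0,y=1 over L1,L2,L3,L4:
L1 α=1/5: [4, 121/5, 91/5]
L2 α=1/2: [155/2, 298/5, 353/5]
L3 α=2/3: [407/6, 2218/15, 591/5]
L4 α=1/2: [1349/12, 1709/15, 1441/10]
→ [112, 114, 144]

query (0,1) [L1,L2,L3] — begin 0,0,0
after L1 α=1/5: [4, 121/5, 91/5]
after L2 α=1/2: [155/2, 298/5, 353/5]
after L3 α=2/3: [407/6, 2218/15, 591/5]
= [68, 148, 118]

query (1,1) [L1,L2,L3] — begin 0,0,0
+L1 (α=1) → [224, 240, 2]
+L2 (α=2/5) → [1052/5, 982/5, 344/5]
+L3 (α=1/5) → [5223/25, 4418/25, 1791/25]
→ [209, 177, 72]


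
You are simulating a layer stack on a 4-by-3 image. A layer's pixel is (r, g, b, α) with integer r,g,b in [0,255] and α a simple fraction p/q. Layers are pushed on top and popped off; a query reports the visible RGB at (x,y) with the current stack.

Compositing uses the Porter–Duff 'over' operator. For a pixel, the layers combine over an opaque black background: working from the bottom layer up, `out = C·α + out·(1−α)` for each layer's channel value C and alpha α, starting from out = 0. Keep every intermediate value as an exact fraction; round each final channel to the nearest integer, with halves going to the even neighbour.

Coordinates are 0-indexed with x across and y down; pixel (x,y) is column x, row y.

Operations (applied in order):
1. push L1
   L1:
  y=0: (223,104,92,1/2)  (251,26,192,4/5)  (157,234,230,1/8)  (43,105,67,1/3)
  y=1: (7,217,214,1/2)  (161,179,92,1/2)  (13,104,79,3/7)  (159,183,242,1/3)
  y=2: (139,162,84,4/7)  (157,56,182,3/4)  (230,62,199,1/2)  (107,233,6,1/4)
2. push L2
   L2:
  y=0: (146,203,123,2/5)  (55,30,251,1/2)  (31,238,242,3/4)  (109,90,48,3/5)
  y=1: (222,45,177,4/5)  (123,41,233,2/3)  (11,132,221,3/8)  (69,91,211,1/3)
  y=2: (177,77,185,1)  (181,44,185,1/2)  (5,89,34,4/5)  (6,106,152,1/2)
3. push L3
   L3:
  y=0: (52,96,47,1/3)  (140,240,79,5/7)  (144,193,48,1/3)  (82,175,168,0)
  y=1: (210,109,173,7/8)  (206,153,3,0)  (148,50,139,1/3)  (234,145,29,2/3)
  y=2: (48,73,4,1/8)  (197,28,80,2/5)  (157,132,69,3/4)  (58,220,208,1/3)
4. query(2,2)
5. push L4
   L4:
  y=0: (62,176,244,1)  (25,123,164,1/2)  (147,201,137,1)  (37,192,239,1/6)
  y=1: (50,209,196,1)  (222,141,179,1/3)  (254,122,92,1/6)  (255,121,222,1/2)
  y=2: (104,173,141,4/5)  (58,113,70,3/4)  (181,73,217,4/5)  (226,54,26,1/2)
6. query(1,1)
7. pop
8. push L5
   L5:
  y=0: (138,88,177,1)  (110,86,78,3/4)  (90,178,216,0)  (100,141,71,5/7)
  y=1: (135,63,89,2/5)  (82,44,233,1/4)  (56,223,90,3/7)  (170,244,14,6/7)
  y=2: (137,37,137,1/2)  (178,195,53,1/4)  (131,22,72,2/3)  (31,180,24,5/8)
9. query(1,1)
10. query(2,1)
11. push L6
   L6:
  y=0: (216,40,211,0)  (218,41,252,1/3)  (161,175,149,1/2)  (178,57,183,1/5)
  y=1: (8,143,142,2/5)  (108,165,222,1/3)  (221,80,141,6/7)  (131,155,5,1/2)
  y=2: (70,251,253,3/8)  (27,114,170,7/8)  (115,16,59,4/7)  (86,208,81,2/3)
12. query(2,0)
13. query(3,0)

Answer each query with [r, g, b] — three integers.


(2,2) stack=L1,L2,L3; from [0,0,0]:
L1 α=1/2: [115, 31, 199/2]
L2 α=4/5: [27, 387/5, 471/10]
L3 α=3/4: [249/2, 2367/20, 2541/40]
→ [124, 118, 64]

at x=1,y=1 over L1,L2,L3,L4:
after L1 α=1/2: [161/2, 179/2, 46]
after L2 α=2/3: [653/6, 343/6, 512/3]
after L3 α=0: [653/6, 343/6, 512/3]
after L4 α=1/3: [1319/9, 766/9, 1561/9]
= [147, 85, 173]

at x=1,y=1 over L1,L2,L3,L5:
after L1 α=1/2: [161/2, 179/2, 46]
after L2 α=2/3: [653/6, 343/6, 512/3]
after L3 α=0: [653/6, 343/6, 512/3]
after L5 α=1/4: [817/8, 431/8, 745/4]
rounded: [102, 54, 186]

query (2,1) [L1,L2,L3,L5] — begin 0,0,0
+L1 (α=3/7) → [39/7, 312/7, 237/7]
+L2 (α=3/8) → [213/28, 1083/14, 2913/28]
+L3 (α=1/3) → [2285/42, 1433/21, 4859/42]
+L5 (α=3/7) → [8098/147, 19781/147, 15388/147]
= [55, 135, 105]

(2,0) stack=L1,L2,L3,L5,L6; from [0,0,0]:
+L1 (α=1/8) → [157/8, 117/4, 115/4]
+L2 (α=3/4) → [901/32, 2973/16, 3019/16]
+L3 (α=1/3) → [3205/48, 4517/24, 3403/24]
+L5 (α=0) → [3205/48, 4517/24, 3403/24]
+L6 (α=1/2) → [10933/96, 8717/48, 6979/48]
rounded: [114, 182, 145]

at x=3,y=0 over L1,L2,L3,L5,L6:
+L1 (α=1/3) → [43/3, 35, 67/3]
+L2 (α=3/5) → [1067/15, 68, 566/15]
+L3 (α=0) → [1067/15, 68, 566/15]
+L5 (α=5/7) → [9634/105, 841/7, 6457/105]
+L6 (α=1/5) → [57226/525, 3763/35, 45043/525]
= [109, 108, 86]


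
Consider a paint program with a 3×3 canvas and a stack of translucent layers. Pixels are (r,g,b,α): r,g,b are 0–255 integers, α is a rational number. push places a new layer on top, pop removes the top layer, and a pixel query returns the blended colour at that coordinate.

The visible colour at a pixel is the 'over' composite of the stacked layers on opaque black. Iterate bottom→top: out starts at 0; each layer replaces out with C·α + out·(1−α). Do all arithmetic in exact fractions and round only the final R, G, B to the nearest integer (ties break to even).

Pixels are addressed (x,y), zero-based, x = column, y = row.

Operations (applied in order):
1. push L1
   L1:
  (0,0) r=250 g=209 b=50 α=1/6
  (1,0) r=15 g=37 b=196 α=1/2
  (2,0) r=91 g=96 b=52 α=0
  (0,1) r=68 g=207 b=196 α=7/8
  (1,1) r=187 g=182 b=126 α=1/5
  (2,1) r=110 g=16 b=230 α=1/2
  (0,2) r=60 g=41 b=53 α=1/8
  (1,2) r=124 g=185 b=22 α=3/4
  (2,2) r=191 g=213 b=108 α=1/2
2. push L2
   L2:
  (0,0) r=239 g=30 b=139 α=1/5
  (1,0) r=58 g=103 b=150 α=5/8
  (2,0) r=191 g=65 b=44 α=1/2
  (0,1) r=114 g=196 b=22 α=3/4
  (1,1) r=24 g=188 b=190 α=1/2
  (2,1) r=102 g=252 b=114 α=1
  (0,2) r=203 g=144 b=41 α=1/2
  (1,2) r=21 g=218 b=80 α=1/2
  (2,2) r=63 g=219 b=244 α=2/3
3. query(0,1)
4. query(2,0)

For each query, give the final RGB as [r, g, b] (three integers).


(0,1) stack=L1,L2; from [0,0,0]:
L1 α=7/8: [119/2, 1449/8, 343/2]
L2 α=3/4: [803/8, 6153/32, 475/8]
= [100, 192, 59]

at x=2,y=0 over L1,L2:
L1 α=0: [0, 0, 0]
L2 α=1/2: [191/2, 65/2, 22]
→ [96, 32, 22]


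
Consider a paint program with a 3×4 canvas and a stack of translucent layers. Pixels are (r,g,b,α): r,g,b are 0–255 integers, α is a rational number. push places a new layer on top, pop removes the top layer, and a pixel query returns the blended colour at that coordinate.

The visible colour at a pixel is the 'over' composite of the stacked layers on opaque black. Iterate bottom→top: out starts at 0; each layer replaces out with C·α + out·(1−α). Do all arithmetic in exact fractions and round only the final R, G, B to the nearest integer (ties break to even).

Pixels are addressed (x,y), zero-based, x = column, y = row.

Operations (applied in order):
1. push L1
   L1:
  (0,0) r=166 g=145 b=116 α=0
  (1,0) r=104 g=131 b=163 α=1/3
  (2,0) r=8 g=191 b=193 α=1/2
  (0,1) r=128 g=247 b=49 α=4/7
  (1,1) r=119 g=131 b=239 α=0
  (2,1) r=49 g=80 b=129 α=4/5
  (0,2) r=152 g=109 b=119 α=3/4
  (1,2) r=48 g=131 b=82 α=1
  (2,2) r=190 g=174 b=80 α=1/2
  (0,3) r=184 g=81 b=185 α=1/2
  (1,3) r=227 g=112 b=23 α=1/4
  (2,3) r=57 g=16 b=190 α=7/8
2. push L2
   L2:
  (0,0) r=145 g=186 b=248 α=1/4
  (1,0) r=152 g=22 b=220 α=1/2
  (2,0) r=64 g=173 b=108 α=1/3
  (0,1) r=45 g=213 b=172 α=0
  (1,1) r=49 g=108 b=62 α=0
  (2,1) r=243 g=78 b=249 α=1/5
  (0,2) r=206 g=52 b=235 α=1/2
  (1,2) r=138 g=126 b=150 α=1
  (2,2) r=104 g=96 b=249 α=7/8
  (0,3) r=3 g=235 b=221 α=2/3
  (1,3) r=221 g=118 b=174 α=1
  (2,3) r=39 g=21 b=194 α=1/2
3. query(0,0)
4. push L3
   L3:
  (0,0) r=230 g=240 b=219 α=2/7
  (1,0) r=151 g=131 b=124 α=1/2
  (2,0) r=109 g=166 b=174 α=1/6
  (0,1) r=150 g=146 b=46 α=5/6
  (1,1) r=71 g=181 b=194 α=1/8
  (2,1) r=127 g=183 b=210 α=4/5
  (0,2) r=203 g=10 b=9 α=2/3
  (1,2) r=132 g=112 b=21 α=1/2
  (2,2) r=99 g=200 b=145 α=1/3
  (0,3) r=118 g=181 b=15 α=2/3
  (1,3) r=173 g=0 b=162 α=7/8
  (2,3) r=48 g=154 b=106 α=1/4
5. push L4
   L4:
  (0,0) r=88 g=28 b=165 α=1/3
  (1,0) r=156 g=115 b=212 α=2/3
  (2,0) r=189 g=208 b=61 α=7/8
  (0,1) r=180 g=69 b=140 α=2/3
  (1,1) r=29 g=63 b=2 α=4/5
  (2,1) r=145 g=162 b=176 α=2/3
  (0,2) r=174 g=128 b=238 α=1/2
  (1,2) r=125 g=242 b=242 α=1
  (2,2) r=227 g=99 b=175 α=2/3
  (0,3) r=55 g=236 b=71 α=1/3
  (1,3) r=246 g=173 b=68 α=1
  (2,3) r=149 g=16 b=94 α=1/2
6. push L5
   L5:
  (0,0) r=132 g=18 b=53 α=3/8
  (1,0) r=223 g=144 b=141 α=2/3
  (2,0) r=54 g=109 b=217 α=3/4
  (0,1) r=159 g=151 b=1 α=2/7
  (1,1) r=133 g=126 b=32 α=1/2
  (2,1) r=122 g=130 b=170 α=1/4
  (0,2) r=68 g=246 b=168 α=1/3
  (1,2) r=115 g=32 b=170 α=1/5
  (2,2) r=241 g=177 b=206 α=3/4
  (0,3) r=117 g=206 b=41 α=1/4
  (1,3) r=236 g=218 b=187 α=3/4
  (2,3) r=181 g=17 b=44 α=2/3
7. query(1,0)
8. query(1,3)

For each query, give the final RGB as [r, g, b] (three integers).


(0,0) stack=L1,L2; from [0,0,0]:
+L1 (α=0) → [0, 0, 0]
+L2 (α=1/4) → [145/4, 93/2, 62]
→ [36, 46, 62]

query (1,0) [L1,L2,L3,L4,L5] — begin 0,0,0
L1 α=1/3: [104/3, 131/3, 163/3]
L2 α=1/2: [280/3, 197/6, 823/6]
L3 α=1/2: [733/6, 983/12, 1567/12]
L4 α=2/3: [2605/18, 3743/36, 6655/36]
L5 α=2/3: [10633/54, 14111/108, 16807/108]
rounded: [197, 131, 156]

at x=1,y=3 over L1,L2,L3,L4,L5:
after L1 α=1/4: [227/4, 28, 23/4]
after L2 α=1: [221, 118, 174]
after L3 α=7/8: [179, 59/4, 327/2]
after L4 α=1: [246, 173, 68]
after L5 α=3/4: [477/2, 827/4, 629/4]
→ [238, 207, 157]


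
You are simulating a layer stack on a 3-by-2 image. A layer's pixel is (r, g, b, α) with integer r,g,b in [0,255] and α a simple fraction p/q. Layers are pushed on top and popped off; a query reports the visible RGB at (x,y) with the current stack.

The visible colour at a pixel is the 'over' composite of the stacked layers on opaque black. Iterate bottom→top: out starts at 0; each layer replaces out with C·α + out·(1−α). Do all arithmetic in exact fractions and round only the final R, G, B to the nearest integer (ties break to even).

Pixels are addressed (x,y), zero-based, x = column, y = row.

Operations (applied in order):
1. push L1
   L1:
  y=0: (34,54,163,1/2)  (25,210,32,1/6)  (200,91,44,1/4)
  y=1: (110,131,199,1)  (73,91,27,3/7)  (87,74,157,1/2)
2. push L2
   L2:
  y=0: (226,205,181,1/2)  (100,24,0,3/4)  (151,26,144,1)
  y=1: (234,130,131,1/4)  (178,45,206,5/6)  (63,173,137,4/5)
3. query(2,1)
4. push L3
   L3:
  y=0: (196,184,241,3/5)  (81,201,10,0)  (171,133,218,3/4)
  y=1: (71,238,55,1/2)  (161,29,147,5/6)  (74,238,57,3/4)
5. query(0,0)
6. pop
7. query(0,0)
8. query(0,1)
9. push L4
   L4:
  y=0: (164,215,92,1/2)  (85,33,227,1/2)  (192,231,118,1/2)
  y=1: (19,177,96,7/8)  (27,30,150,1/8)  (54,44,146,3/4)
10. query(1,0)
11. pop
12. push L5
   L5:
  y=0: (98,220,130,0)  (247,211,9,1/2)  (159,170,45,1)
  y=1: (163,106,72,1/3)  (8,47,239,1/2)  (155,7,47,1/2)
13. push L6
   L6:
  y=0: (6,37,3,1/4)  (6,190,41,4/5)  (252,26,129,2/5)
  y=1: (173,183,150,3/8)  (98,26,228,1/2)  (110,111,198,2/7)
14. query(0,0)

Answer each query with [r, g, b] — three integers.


(2,1) stack=L1,L2; from [0,0,0]:
L1 α=1/2: [87/2, 37, 157/2]
L2 α=4/5: [591/10, 729/5, 1253/10]
= [59, 146, 125]

(0,0) stack=L1,L2,L3; from [0,0,0]:
+L1 (α=1/2) → [17, 27, 163/2]
+L2 (α=1/2) → [243/2, 116, 525/4]
+L3 (α=3/5) → [831/5, 784/5, 1971/10]
rounded: [166, 157, 197]

(0,0) stack=L1,L2; from [0,0,0]:
L1 α=1/2: [17, 27, 163/2]
L2 α=1/2: [243/2, 116, 525/4]
→ [122, 116, 131]

(0,1) stack=L1,L2; from [0,0,0]:
after L1 α=1: [110, 131, 199]
after L2 α=1/4: [141, 523/4, 182]
= [141, 131, 182]

(1,0) stack=L1,L2,L4; from [0,0,0]:
+L1 (α=1/6) → [25/6, 35, 16/3]
+L2 (α=3/4) → [1825/24, 107/4, 4/3]
+L4 (α=1/2) → [3865/48, 239/8, 685/6]
rounded: [81, 30, 114]

(0,0) stack=L1,L2,L5,L6; from [0,0,0]:
+L1 (α=1/2) → [17, 27, 163/2]
+L2 (α=1/2) → [243/2, 116, 525/4]
+L5 (α=0) → [243/2, 116, 525/4]
+L6 (α=1/4) → [741/8, 385/4, 1587/16]
rounded: [93, 96, 99]


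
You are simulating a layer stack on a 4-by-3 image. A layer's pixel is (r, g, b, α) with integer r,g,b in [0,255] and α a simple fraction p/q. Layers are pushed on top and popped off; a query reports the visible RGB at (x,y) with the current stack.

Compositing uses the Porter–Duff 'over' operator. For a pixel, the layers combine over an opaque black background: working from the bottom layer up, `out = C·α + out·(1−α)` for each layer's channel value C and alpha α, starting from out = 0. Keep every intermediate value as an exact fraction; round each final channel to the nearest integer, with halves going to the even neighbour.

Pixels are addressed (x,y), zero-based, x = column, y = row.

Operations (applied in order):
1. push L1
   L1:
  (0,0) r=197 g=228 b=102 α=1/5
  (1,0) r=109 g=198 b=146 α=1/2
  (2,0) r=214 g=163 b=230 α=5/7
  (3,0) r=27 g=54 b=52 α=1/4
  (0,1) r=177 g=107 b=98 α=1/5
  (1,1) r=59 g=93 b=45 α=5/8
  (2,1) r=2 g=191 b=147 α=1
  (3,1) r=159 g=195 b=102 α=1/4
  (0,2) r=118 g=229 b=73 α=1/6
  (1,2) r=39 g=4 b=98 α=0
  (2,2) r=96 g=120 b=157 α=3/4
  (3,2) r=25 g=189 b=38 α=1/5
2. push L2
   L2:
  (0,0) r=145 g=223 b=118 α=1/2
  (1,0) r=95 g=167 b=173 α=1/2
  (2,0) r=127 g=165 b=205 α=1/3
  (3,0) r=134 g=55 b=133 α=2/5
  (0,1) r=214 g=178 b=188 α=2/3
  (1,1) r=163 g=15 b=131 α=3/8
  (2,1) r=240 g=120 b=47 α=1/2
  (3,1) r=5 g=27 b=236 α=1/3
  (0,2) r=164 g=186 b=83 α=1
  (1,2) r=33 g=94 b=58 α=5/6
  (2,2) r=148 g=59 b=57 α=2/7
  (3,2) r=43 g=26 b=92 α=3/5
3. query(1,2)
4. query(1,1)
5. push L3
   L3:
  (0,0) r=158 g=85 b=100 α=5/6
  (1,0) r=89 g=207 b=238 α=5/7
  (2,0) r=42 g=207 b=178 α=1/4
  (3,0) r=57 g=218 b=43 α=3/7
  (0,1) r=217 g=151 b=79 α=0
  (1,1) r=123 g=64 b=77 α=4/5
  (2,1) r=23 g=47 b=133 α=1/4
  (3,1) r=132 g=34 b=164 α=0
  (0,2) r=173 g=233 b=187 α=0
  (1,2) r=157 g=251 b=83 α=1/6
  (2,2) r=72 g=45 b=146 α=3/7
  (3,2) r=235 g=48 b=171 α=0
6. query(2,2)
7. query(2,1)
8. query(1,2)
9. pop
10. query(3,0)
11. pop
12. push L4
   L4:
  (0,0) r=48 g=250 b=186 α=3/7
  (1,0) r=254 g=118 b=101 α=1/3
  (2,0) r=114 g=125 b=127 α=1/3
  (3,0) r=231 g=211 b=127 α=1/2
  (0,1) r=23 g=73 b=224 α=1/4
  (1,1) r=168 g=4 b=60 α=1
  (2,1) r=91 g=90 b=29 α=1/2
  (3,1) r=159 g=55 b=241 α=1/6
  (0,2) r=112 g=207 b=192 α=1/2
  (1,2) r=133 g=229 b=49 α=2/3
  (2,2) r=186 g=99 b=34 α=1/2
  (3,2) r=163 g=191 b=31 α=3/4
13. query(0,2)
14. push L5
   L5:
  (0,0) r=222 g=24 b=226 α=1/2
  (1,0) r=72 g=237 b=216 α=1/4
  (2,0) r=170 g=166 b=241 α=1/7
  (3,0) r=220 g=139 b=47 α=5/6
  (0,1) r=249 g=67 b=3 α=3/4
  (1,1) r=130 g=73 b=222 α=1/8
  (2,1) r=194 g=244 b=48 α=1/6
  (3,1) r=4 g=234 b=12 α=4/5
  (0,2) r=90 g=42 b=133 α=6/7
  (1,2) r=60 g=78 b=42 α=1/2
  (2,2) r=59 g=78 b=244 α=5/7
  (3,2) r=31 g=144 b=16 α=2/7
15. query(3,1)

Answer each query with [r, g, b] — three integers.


query (1,2) [L1,L2] — begin 0,0,0
after L1 α=0: [0, 0, 0]
after L2 α=5/6: [55/2, 235/3, 145/3]
= [28, 78, 48]

at x=1,y=1 over L1,L2:
L1 α=5/8: [295/8, 465/8, 225/8]
L2 α=3/8: [5387/64, 2685/64, 4269/64]
rounded: [84, 42, 67]

(2,2) stack=L1,L2,L3; from [0,0,0]:
L1 α=3/4: [72, 90, 471/4]
L2 α=2/7: [656/7, 568/7, 2811/28]
L3 α=3/7: [4136/49, 3217/49, 5877/49]
rounded: [84, 66, 120]

(2,1) stack=L1,L2,L3; from [0,0,0]:
after L1 α=1: [2, 191, 147]
after L2 α=1/2: [121, 311/2, 97]
after L3 α=1/4: [193/2, 1027/8, 106]
= [96, 128, 106]

(1,2) stack=L1,L2,L3; from [0,0,0]:
L1 α=0: [0, 0, 0]
L2 α=5/6: [55/2, 235/3, 145/3]
L3 α=1/6: [589/12, 964/9, 487/9]
= [49, 107, 54]

(3,0) stack=L1,L2; from [0,0,0]:
after L1 α=1/4: [27/4, 27/2, 13]
after L2 α=2/5: [1153/20, 301/10, 61]
→ [58, 30, 61]

query (0,2) [L1,L4] — begin 0,0,0
+L1 (α=1/6) → [59/3, 229/6, 73/6]
+L4 (α=1/2) → [395/6, 1471/12, 1225/12]
= [66, 123, 102]

query (3,1) [L1,L4,L5] — begin 0,0,0
after L1 α=1/4: [159/4, 195/4, 51/2]
after L4 α=1/6: [477/8, 1195/24, 737/12]
after L5 α=4/5: [121/8, 23659/120, 1313/60]
→ [15, 197, 22]


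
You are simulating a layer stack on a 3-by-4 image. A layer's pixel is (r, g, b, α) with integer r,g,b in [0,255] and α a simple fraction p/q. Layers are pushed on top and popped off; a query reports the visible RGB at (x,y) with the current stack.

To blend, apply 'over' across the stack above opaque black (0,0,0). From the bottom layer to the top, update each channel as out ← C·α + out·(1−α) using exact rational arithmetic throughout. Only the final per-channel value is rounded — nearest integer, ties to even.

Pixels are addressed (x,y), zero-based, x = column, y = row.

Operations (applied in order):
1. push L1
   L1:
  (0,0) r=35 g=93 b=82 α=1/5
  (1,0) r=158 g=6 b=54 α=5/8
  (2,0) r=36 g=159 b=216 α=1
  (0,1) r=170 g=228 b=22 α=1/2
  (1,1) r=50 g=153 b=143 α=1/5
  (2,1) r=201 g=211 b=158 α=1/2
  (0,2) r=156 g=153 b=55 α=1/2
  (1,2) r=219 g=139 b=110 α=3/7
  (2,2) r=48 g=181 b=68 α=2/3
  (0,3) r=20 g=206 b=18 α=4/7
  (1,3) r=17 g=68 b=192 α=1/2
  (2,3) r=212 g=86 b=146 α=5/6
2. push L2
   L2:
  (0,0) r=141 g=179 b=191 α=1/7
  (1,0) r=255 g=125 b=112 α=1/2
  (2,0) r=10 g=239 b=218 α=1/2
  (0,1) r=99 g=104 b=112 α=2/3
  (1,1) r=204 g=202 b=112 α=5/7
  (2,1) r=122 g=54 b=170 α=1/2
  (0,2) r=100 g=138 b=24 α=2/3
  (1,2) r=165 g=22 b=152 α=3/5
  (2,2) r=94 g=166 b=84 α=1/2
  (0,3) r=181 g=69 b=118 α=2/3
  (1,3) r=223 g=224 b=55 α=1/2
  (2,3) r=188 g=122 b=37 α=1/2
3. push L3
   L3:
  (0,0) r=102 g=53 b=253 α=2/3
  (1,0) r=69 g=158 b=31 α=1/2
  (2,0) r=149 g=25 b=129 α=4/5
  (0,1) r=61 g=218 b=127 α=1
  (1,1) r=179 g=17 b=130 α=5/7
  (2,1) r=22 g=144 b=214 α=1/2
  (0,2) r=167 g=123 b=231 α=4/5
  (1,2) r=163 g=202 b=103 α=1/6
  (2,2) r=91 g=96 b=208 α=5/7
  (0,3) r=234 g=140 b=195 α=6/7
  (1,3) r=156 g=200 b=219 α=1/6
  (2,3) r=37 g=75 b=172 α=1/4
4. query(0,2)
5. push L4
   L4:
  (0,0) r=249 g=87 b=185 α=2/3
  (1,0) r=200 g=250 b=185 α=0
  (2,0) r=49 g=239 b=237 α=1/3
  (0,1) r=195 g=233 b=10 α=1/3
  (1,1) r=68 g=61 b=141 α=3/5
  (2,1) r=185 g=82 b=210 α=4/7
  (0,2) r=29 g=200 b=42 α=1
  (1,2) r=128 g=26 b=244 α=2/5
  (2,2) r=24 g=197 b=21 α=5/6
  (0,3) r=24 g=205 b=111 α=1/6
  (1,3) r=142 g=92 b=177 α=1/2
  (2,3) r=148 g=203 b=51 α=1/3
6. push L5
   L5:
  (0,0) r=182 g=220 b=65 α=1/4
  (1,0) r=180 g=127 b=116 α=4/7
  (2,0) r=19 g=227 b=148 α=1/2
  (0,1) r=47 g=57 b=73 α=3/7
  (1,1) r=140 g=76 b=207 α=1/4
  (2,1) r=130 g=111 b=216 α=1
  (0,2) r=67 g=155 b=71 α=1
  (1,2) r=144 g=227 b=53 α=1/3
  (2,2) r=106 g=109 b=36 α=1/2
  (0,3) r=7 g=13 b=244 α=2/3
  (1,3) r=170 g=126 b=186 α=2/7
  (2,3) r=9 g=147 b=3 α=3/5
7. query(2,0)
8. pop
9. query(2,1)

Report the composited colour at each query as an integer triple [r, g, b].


query (0,2) [L1,L2,L3] — begin 0,0,0
+L1 (α=1/2) → [78, 153/2, 55/2]
+L2 (α=2/3) → [278/3, 235/2, 151/6]
+L3 (α=4/5) → [2282/15, 1219/10, 1139/6]
= [152, 122, 190]

at x=2,y=0 over L1,L2,L3,L4,L5:
after L1 α=1: [36, 159, 216]
after L2 α=1/2: [23, 199, 217]
after L3 α=4/5: [619/5, 299/5, 733/5]
after L4 α=1/3: [1483/15, 1793/15, 2651/15]
after L5 α=1/2: [884/15, 2599/15, 4871/30]
= [59, 173, 162]

(2,1) stack=L1,L2,L3,L4; from [0,0,0]:
+L1 (α=1/2) → [201/2, 211/2, 79]
+L2 (α=1/2) → [445/4, 319/4, 249/2]
+L3 (α=1/2) → [533/8, 895/8, 677/4]
+L4 (α=4/7) → [7519/56, 5309/56, 5391/28]
rounded: [134, 95, 193]


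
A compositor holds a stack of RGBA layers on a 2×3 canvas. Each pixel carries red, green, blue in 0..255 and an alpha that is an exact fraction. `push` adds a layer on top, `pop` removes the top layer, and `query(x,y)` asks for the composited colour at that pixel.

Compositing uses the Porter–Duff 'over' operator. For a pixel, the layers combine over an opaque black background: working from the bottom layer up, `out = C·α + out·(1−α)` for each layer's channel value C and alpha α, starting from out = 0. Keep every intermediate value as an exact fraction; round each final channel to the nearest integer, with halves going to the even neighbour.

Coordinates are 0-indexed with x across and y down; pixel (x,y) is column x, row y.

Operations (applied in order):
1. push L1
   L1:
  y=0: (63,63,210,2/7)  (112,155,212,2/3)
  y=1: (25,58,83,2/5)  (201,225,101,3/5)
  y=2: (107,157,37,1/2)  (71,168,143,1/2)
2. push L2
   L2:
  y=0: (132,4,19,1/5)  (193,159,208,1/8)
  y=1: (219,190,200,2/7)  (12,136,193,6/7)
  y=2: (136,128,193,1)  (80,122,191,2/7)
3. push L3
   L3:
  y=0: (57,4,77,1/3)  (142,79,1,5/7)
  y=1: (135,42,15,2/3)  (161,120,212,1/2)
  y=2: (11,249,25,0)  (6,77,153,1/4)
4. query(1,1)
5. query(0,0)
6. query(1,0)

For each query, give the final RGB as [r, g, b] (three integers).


at x=1,y=1 over L1,L2,L3:
+L1 (α=3/5) → [603/5, 135, 303/5]
+L2 (α=6/7) → [963/35, 951/7, 6093/35]
+L3 (α=1/2) → [3299/35, 1791/14, 13513/70]
= [94, 128, 193]

(0,0) stack=L1,L2,L3; from [0,0,0]:
L1 α=2/7: [18, 18, 60]
L2 α=1/5: [204/5, 76/5, 259/5]
L3 α=1/3: [231/5, 172/15, 301/5]
rounded: [46, 11, 60]

at x=1,y=0 over L1,L2,L3:
L1 α=2/3: [224/3, 310/3, 424/3]
L2 α=1/8: [2147/24, 2647/24, 449/3]
L3 α=5/7: [10667/84, 7387/84, 913/21]
rounded: [127, 88, 43]


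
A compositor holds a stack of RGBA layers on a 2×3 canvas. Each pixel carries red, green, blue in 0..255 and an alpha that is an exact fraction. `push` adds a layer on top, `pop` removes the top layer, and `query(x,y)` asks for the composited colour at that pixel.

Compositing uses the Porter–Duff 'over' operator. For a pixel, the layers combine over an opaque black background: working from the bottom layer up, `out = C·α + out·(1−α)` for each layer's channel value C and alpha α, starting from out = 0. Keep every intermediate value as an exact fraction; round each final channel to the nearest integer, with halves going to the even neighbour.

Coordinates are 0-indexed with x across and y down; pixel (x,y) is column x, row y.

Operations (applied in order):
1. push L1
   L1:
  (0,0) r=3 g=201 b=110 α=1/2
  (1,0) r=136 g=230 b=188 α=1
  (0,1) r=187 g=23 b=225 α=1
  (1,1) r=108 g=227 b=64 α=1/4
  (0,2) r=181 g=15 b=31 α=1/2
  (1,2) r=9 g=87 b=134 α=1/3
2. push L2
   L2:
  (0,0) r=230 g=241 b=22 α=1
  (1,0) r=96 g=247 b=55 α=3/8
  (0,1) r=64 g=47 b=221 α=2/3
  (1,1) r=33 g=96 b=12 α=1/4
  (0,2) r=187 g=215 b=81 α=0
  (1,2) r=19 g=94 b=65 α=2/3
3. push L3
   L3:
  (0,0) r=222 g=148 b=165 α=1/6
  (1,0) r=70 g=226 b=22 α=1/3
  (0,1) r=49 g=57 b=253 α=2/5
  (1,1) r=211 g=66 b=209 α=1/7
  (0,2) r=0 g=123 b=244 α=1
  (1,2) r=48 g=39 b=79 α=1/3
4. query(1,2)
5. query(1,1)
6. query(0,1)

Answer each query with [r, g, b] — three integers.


at x=1,y=2 over L1,L2,L3:
+L1 (α=1/3) → [3, 29, 134/3]
+L2 (α=2/3) → [41/3, 217/3, 524/9]
+L3 (α=1/3) → [226/9, 551/9, 1759/27]
= [25, 61, 65]

query (1,1) [L1,L2,L3] — begin 0,0,0
L1 α=1/4: [27, 227/4, 16]
L2 α=1/4: [57/2, 1065/16, 15]
L3 α=1/7: [382/7, 3723/56, 299/7]
rounded: [55, 66, 43]

query (0,1) [L1,L2,L3] — begin 0,0,0
after L1 α=1: [187, 23, 225]
after L2 α=2/3: [105, 39, 667/3]
after L3 α=2/5: [413/5, 231/5, 1173/5]
→ [83, 46, 235]


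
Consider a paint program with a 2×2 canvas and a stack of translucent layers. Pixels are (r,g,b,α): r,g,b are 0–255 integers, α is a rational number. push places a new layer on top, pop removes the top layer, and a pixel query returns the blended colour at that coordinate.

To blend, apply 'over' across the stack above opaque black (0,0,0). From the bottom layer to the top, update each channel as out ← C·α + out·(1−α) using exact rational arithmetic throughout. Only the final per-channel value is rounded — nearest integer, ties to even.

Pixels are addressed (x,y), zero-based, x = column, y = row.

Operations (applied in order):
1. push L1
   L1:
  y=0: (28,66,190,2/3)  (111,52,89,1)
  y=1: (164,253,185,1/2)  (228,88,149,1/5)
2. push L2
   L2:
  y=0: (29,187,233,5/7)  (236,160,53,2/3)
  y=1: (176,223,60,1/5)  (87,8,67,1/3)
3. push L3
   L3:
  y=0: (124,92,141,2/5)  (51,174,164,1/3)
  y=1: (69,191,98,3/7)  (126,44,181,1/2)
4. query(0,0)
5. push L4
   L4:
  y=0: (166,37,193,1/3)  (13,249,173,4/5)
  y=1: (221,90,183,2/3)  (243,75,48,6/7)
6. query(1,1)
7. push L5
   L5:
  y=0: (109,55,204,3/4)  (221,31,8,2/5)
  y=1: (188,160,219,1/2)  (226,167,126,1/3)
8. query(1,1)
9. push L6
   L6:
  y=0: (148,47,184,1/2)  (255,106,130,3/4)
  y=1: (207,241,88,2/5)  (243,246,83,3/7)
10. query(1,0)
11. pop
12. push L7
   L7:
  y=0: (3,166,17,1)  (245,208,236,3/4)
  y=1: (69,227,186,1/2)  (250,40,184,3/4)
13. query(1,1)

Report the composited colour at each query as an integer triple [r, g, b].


query (0,0) [L1,L2,L3] — begin 0,0,0
after L1 α=2/3: [56/3, 44, 380/3]
after L2 α=5/7: [547/21, 1023/7, 4255/21]
after L3 α=2/5: [2283/35, 4357/35, 6229/35]
rounded: [65, 124, 178]

query (1,1) [L1,L2,L3,L4] — begin 0,0,0
+L1 (α=1/5) → [228/5, 88/5, 149/5]
+L2 (α=1/3) → [297/5, 72/5, 211/5]
+L3 (α=1/2) → [927/10, 146/5, 558/5]
+L4 (α=6/7) → [15507/70, 2396/35, 1998/35]
rounded: [222, 68, 57]

(1,1) stack=L1,L2,L3,L4,L5; from [0,0,0]:
after L1 α=1/5: [228/5, 88/5, 149/5]
after L2 α=1/3: [297/5, 72/5, 211/5]
after L3 α=1/2: [927/10, 146/5, 558/5]
after L4 α=6/7: [15507/70, 2396/35, 1998/35]
after L5 α=1/3: [23417/105, 10637/105, 2802/35]
→ [223, 101, 80]

(1,0) stack=L1,L2,L3,L4,L5,L6; from [0,0,0]:
+L1 (α=1) → [111, 52, 89]
+L2 (α=2/3) → [583/3, 124, 65]
+L3 (α=1/3) → [1319/9, 422/3, 98]
+L4 (α=4/5) → [1787/45, 682/3, 158]
+L5 (α=2/5) → [8417/75, 744/5, 98]
+L6 (α=3/4) → [16448/75, 1167/10, 122]
rounded: [219, 117, 122]

query (1,1) [L1,L2,L3,L4,L5,L7] — begin 0,0,0
after L1 α=1/5: [228/5, 88/5, 149/5]
after L2 α=1/3: [297/5, 72/5, 211/5]
after L3 α=1/2: [927/10, 146/5, 558/5]
after L4 α=6/7: [15507/70, 2396/35, 1998/35]
after L5 α=1/3: [23417/105, 10637/105, 2802/35]
after L7 α=3/4: [102167/420, 23237/420, 11061/70]
→ [243, 55, 158]


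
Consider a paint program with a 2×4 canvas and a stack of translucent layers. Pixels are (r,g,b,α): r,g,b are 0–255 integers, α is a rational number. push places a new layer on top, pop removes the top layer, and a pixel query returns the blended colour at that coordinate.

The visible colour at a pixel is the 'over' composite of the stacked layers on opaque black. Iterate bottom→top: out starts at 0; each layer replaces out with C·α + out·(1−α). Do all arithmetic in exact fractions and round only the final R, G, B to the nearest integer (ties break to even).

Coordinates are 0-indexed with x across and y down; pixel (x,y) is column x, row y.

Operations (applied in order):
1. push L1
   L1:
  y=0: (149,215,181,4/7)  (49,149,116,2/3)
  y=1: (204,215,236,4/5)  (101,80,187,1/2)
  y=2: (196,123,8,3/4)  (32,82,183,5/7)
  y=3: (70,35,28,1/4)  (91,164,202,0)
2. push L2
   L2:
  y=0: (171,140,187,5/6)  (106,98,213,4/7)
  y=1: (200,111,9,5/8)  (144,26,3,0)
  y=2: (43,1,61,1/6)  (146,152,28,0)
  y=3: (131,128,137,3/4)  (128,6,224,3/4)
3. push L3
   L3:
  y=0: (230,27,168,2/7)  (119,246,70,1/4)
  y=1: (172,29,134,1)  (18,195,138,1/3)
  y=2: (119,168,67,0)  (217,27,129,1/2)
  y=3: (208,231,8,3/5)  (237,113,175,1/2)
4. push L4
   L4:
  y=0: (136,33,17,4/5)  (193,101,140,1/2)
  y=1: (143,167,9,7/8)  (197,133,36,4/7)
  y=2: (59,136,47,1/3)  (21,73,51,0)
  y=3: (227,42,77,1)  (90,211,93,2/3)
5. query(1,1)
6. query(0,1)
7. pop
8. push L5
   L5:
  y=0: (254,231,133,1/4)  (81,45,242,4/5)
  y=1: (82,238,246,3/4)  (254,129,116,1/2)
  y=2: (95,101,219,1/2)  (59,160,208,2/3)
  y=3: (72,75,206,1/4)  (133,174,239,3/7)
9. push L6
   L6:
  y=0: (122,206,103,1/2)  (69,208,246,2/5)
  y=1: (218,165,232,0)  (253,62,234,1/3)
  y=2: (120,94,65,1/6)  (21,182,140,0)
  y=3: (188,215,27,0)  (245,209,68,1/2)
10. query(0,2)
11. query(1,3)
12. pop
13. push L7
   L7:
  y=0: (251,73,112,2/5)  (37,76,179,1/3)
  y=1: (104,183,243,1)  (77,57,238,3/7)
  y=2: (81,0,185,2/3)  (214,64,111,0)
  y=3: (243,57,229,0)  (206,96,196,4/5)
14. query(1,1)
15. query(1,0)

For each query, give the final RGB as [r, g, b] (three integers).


at x=1,y=1 over L1,L2,L3,L4:
+L1 (α=1/2) → [101/2, 40, 187/2]
+L2 (α=0) → [101/2, 40, 187/2]
+L3 (α=1/3) → [119/3, 275/3, 325/3]
+L4 (α=4/7) → [907/7, 807/7, 67]
= [130, 115, 67]

query (0,1) [L1,L2,L3,L4] — begin 0,0,0
+L1 (α=4/5) → [816/5, 172, 944/5]
+L2 (α=5/8) → [931/5, 1071/8, 3057/40]
+L3 (α=1) → [172, 29, 134]
+L4 (α=7/8) → [1173/8, 599/4, 197/8]
= [147, 150, 25]

(0,2) stack=L1,L2,L3,L5,L6; from [0,0,0]:
L1 α=3/4: [147, 369/4, 6]
L2 α=1/6: [389/3, 1849/24, 91/6]
L3 α=0: [389/3, 1849/24, 91/6]
L5 α=1/2: [337/3, 4273/48, 1405/12]
L6 α=1/6: [2045/18, 25877/288, 7805/72]
= [114, 90, 108]

query (1,3) [L1,L2,L3,L5,L6] — begin 0,0,0
L1 α=0: [0, 0, 0]
L2 α=3/4: [96, 9/2, 168]
L3 α=1/2: [333/2, 235/4, 343/2]
L5 α=3/7: [1065/7, 757/7, 1403/7]
L6 α=1/2: [1390/7, 1110/7, 1879/14]
= [199, 159, 134]

at x=1,y=1 over L1,L2,L3,L5,L7:
after L1 α=1/2: [101/2, 40, 187/2]
after L2 α=0: [101/2, 40, 187/2]
after L3 α=1/3: [119/3, 275/3, 325/3]
after L5 α=1/2: [881/6, 331/3, 673/6]
after L7 α=3/7: [2455/21, 1837/21, 3488/21]
= [117, 87, 166]

at x=1,y=0 over L1,L2,L3,L5,L7:
L1 α=2/3: [98/3, 298/3, 232/3]
L2 α=4/7: [522/7, 690/7, 1084/7]
L3 α=1/4: [2399/28, 948/7, 1871/14]
L5 α=4/5: [11471/140, 2208/35, 15423/70]
L7 α=1/3: [4687/70, 7076/105, 21688/105]
→ [67, 67, 207]
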